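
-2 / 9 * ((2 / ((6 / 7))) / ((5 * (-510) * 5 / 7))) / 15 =49 / 2581875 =0.00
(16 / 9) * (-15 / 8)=-10 / 3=-3.33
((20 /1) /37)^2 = 400 /1369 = 0.29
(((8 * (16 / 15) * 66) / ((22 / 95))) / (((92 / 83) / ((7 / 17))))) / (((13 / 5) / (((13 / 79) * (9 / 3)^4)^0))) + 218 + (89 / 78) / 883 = 15228256331 / 26929734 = 565.48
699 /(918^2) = 0.00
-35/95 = -7/19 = -0.37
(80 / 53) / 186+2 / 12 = 1723 / 9858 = 0.17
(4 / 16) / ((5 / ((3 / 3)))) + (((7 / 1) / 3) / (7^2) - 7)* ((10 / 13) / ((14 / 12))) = -57763 / 12740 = -4.53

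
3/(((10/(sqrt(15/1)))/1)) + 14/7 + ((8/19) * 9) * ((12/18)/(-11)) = 3 * sqrt(15)/10 + 370/209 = 2.93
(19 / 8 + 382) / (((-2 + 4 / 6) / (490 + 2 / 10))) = -4522095 / 32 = -141315.47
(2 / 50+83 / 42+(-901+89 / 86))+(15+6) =-19797122 / 22575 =-876.95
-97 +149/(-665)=-64654/665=-97.22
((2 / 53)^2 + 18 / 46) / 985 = 25373 / 63637895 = 0.00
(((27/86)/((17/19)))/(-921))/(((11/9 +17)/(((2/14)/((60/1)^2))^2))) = -0.00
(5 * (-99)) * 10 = -4950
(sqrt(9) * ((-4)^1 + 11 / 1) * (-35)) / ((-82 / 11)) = 8085 / 82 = 98.60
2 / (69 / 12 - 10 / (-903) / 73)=527352 / 1516177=0.35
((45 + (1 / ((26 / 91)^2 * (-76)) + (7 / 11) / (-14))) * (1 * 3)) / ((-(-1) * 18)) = 149789 / 20064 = 7.47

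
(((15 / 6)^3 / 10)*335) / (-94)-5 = -10.57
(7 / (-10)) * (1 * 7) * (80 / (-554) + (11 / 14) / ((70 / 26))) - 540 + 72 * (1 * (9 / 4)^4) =289090237 / 221600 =1304.56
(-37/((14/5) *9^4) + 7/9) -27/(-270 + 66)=2836081/3123036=0.91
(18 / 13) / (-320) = -9 / 2080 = -0.00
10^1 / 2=5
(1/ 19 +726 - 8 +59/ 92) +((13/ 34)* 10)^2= 370449353/ 505172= 733.31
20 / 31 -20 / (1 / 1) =-600 / 31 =-19.35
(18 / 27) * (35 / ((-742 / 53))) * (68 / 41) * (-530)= 1465.04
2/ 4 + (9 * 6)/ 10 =59/ 10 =5.90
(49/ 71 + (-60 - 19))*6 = -33360/ 71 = -469.86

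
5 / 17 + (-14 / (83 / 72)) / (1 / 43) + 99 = -596744 / 1411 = -422.92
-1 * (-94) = 94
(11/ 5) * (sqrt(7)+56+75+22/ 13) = 11 * sqrt(7)/ 5+3795/ 13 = 297.74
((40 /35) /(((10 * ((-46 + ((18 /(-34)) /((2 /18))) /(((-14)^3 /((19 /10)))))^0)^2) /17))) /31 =68 /1085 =0.06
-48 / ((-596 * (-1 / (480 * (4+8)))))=-69120 / 149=-463.89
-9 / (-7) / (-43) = -9 / 301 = -0.03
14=14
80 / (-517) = -80 / 517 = -0.15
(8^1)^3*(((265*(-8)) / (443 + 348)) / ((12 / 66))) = -5969920 / 791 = -7547.31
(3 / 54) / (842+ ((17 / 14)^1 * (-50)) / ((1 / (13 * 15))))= -7 / 1385658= -0.00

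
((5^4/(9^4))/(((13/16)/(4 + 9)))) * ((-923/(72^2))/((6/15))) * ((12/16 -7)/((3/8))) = 72109375/6377292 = 11.31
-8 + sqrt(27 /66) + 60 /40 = -13 /2 + 3 *sqrt(22) /22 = -5.86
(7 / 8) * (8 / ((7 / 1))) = 1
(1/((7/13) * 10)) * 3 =0.56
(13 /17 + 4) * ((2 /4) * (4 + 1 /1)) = 405 /34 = 11.91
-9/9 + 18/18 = 0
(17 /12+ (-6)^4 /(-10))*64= -123056 /15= -8203.73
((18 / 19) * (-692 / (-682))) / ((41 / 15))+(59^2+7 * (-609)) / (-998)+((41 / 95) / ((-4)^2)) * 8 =1790851569 / 1325538610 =1.35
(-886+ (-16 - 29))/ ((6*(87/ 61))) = -56791/ 522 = -108.80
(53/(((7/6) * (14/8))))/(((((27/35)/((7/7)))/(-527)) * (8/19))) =-2653445/63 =-42118.17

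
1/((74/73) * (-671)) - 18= -18.00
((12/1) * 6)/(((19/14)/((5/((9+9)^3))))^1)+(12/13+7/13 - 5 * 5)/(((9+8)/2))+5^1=45541/20007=2.28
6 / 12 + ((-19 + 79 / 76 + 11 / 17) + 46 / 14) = -13.53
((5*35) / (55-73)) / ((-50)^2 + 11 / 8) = -700 / 180099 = -0.00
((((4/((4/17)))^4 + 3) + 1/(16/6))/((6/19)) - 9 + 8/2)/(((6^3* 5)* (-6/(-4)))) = 2539093/15552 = 163.26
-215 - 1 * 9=-224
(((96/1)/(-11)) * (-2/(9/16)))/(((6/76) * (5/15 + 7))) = 19456/363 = 53.60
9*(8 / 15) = 24 / 5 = 4.80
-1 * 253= -253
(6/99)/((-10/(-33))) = 1/5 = 0.20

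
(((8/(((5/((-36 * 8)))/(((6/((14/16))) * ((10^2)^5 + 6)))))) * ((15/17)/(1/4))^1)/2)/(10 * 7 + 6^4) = -3317760001990656/81277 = -40820404320.91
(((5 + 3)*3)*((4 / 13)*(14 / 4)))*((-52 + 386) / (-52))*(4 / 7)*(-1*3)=48096 / 169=284.59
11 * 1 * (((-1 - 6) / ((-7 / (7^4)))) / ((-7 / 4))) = -15092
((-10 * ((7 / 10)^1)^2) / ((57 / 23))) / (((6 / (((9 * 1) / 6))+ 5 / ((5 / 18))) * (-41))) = 1127 / 514140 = 0.00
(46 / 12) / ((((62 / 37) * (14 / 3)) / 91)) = 11063 / 248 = 44.61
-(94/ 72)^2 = -2209/ 1296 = -1.70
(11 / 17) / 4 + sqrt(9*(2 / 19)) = 11 / 68 + 3*sqrt(38) / 19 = 1.14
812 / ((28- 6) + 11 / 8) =6496 / 187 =34.74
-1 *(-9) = 9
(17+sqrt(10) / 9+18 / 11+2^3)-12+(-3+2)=sqrt(10) / 9+150 / 11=13.99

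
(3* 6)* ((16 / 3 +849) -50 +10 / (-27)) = 43414 / 3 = 14471.33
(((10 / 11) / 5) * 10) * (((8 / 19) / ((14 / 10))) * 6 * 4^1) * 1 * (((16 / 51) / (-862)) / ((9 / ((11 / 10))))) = -0.00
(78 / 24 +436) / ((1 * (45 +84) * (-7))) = -251 / 516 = -0.49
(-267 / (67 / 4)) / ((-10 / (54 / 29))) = 2.97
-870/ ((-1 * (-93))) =-290/ 31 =-9.35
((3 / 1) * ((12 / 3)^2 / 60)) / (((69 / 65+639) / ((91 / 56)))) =169 / 83208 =0.00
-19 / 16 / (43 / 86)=-19 / 8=-2.38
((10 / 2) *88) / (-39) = -440 / 39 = -11.28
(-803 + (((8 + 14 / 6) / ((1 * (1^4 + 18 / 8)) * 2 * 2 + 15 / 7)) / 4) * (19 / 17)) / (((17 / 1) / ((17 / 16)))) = -17359949 / 345984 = -50.18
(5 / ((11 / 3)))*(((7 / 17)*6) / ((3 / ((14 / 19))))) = 2940 / 3553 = 0.83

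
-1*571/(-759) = 571/759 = 0.75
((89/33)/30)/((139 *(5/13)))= 0.00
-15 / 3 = -5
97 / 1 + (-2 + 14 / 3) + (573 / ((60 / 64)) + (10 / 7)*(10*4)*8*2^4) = 8025.15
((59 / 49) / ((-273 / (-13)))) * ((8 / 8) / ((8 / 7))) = 59 / 1176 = 0.05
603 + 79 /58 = 35053 /58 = 604.36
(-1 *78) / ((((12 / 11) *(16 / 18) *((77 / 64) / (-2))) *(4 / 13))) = 3042 / 7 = 434.57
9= 9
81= 81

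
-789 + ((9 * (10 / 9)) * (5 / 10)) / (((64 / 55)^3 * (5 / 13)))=-204668741 / 262144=-780.75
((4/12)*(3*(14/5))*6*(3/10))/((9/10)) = 28/5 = 5.60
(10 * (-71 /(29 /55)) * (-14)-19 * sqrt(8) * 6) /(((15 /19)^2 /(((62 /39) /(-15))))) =-489449576 /152685 + 1701032 * sqrt(2) /43875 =-3150.79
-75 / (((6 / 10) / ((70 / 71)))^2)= -3062500 / 15123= -202.51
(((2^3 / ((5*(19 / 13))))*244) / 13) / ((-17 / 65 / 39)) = -989664 / 323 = -3063.98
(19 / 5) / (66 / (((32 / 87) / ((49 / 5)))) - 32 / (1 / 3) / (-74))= 11248 / 5208963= 0.00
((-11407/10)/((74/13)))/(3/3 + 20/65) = -113399/740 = -153.24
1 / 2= 0.50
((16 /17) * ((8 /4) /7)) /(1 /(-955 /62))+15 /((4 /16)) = 206060 /3689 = 55.86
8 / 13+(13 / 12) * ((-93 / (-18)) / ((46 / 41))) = 241295 / 43056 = 5.60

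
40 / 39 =1.03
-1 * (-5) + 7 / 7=6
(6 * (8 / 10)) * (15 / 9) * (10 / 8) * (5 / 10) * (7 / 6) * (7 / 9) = 245 / 54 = 4.54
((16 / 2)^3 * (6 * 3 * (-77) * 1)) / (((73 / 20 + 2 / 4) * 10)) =-1419264 / 83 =-17099.57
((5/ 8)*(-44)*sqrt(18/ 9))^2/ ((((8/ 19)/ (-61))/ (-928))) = 203346550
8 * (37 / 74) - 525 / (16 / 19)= -9911 / 16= -619.44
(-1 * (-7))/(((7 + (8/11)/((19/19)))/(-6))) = -462/85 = -5.44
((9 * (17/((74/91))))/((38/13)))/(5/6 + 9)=6.55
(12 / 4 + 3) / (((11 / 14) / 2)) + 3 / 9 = 515 / 33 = 15.61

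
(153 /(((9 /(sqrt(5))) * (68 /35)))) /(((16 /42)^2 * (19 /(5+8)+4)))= 200655 * sqrt(5) /18176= 24.69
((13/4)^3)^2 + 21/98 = 33793807/28672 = 1178.63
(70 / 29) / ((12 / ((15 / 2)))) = 175 / 116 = 1.51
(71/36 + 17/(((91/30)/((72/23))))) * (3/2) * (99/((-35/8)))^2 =38433589128/2563925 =14990.14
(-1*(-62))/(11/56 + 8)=7.56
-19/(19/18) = -18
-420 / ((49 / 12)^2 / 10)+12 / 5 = -427884 / 1715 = -249.50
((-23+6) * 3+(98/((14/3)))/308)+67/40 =-49.26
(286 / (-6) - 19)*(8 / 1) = -1600 / 3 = -533.33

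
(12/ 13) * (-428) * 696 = -3574656/ 13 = -274973.54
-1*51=-51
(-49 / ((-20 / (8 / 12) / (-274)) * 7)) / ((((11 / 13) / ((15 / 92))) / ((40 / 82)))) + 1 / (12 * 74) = -55343107 / 9211224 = -6.01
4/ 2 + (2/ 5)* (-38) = -13.20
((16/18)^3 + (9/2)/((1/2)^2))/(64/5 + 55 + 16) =68170/305451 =0.22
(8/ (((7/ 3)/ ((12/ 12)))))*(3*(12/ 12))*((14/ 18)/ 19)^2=56/ 3249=0.02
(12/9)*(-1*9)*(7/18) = -4.67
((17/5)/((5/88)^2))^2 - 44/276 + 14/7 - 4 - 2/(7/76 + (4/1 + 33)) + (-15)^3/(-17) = 57318983249616298/51666984375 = 1109392.85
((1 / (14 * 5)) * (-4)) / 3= -2 / 105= -0.02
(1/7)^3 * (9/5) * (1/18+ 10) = 0.05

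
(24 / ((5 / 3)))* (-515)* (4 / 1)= -29664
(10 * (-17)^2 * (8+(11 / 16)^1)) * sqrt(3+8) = 200855 * sqrt(11) / 8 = 83270.08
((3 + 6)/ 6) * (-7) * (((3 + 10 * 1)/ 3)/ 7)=-13/ 2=-6.50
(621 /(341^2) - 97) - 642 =-85931038 /116281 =-738.99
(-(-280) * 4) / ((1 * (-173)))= -6.47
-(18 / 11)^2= -324 / 121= -2.68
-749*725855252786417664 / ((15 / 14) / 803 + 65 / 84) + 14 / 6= -110013992984103401279105621 / 156855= -701373835606792268522.56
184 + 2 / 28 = 2577 / 14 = 184.07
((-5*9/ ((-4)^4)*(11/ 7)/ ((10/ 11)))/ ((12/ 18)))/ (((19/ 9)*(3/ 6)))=-29403/ 68096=-0.43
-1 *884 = -884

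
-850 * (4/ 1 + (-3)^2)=-11050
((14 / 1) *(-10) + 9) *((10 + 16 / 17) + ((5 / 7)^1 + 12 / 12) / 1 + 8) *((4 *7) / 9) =-1287992 / 153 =-8418.25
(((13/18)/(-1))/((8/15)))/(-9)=65/432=0.15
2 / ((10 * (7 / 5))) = 1 / 7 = 0.14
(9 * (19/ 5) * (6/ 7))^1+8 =1306/ 35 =37.31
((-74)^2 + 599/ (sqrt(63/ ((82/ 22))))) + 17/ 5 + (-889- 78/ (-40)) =599 *sqrt(3157)/ 231 + 91847/ 20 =4738.05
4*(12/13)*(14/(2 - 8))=-112/13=-8.62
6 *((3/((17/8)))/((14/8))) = 576/119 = 4.84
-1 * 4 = -4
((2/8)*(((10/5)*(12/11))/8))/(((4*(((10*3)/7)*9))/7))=49/15840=0.00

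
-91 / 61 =-1.49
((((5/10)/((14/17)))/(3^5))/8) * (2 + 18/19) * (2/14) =17/129276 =0.00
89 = 89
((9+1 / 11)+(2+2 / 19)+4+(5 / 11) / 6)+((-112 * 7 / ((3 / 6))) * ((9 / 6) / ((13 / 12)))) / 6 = -513623 / 1482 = -346.57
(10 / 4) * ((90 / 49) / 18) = 25 / 98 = 0.26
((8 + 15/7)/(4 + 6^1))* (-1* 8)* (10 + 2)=-3408/35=-97.37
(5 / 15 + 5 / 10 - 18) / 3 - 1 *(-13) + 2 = 167 / 18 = 9.28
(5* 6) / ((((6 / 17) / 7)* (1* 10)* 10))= 119 / 20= 5.95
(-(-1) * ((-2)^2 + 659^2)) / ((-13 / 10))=-4342850 / 13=-334065.38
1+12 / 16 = 7 / 4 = 1.75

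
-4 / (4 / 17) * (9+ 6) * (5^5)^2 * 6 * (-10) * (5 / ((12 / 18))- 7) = 74707031250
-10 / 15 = -2 / 3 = -0.67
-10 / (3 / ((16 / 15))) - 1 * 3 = -59 / 9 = -6.56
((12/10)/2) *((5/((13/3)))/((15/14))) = 42/65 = 0.65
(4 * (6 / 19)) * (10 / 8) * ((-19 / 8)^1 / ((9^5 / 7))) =-0.00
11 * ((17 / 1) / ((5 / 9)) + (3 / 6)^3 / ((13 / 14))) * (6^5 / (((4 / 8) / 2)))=683518176 / 65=10515664.25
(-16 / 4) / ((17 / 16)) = -64 / 17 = -3.76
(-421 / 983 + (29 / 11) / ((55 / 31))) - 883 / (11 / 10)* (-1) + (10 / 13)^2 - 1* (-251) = 106072567663 / 100506835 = 1055.38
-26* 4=-104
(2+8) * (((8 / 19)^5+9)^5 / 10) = 59484.41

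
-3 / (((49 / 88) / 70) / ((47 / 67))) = -124080 / 469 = -264.56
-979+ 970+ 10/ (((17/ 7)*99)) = -15077/ 1683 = -8.96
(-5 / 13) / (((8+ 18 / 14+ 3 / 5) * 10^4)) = -7 / 1799200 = -0.00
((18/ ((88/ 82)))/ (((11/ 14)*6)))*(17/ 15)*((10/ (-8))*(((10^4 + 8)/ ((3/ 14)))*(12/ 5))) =-341803224/ 605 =-564964.01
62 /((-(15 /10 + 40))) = -124 /83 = -1.49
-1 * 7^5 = -16807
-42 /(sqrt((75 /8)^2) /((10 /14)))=-16 /5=-3.20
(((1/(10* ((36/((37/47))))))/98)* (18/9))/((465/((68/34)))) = 37/192761100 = 0.00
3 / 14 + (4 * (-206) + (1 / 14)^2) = -161461 / 196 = -823.78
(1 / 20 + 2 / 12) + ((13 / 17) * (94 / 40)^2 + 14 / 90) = 281233 / 61200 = 4.60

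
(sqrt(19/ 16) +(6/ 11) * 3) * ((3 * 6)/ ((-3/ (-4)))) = 6 * sqrt(19) +432/ 11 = 65.43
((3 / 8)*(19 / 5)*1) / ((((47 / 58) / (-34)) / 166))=-2332383 / 235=-9925.03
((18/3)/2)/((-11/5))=-15/11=-1.36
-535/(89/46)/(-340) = 2461/3026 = 0.81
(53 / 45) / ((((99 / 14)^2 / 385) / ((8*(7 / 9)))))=4072096 / 72171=56.42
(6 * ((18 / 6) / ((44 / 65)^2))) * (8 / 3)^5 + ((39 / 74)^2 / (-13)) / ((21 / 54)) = 331675689449 / 62615322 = 5297.04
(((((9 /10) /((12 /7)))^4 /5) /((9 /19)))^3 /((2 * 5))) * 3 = 207628069549798233 /20971520000000000000000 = 0.00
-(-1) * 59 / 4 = 59 / 4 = 14.75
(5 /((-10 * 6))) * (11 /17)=-11 /204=-0.05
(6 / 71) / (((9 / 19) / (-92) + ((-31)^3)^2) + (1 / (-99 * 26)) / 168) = 1133836704 / 11907696939956959145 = 0.00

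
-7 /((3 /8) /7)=-392 /3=-130.67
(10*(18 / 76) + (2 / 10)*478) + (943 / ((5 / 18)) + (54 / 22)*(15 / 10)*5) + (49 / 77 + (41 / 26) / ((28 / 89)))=2675460729 / 760760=3516.83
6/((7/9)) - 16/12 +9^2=1835/21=87.38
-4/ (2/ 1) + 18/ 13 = -8/ 13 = -0.62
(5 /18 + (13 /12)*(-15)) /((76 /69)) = -14.50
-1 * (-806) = 806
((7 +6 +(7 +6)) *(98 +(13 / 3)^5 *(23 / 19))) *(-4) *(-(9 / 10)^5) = 5681275119 / 47500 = 119605.79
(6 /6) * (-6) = -6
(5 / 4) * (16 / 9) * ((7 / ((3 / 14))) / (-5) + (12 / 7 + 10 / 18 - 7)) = -14192 / 567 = -25.03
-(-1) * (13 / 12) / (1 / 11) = 143 / 12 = 11.92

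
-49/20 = -2.45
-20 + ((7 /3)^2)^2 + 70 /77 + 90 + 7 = 95828 /891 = 107.55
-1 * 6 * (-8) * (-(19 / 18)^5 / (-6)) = 2476099 / 236196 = 10.48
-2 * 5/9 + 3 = 17/9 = 1.89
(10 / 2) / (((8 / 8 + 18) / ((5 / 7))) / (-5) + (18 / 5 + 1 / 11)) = -1375 / 448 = -3.07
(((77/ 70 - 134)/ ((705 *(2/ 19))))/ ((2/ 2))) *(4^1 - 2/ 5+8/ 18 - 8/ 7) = -3846569/ 740250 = -5.20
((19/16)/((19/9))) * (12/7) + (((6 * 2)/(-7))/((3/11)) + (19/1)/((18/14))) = 2383/252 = 9.46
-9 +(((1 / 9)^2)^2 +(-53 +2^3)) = -354293 / 6561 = -54.00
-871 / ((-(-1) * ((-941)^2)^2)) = -871 / 784076601361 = -0.00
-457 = -457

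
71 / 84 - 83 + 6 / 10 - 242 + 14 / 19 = -2576087 / 7980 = -322.82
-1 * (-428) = 428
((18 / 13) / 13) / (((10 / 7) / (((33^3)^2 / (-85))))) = -81362482047 / 71825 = -1132787.78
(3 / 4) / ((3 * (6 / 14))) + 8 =103 / 12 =8.58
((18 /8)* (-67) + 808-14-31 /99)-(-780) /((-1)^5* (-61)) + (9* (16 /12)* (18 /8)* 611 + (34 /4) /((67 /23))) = 17155.64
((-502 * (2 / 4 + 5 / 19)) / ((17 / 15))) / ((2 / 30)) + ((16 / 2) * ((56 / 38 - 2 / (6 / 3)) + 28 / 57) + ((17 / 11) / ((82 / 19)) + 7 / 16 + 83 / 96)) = -23592646041 / 4661536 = -5061.13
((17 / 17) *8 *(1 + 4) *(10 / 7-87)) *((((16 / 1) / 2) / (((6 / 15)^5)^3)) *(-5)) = 457000732421875 / 3584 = 127511365073.07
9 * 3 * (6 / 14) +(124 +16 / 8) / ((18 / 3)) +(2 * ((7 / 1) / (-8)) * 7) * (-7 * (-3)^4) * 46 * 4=8946354 / 7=1278050.57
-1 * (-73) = 73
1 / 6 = 0.17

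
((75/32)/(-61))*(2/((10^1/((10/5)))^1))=-15/976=-0.02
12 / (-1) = -12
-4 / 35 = -0.11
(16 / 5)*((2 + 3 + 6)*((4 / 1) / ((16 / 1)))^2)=11 / 5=2.20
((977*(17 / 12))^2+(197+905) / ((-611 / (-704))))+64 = 168667123619 / 87984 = 1917020.41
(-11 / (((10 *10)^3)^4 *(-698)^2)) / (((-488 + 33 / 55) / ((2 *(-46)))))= -253 / 59365807400000000000000000000000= -0.00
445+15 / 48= 7125 / 16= 445.31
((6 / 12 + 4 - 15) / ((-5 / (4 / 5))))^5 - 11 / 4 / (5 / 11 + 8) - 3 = 36537060179 / 3632812500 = 10.06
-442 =-442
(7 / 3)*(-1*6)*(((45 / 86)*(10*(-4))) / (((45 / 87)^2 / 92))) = 4332832 / 43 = 100763.53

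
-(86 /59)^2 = -7396 /3481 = -2.12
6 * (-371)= -2226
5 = 5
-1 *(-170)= 170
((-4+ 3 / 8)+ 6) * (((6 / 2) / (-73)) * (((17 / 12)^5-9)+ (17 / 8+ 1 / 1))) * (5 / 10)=798589 / 96878592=0.01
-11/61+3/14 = 0.03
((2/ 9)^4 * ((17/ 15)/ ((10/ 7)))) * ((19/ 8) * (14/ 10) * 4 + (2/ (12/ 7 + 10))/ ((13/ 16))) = 0.03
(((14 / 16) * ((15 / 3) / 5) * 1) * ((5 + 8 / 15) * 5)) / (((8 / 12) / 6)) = 1743 / 8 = 217.88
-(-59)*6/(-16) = -177/8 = -22.12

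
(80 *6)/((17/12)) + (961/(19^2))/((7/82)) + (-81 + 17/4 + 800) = 187861003/171836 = 1093.26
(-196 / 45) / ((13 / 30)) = -392 / 39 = -10.05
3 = 3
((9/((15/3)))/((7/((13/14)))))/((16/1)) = 117/7840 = 0.01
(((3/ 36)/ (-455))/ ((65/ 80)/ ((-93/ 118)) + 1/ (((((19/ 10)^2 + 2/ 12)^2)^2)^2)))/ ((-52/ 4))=-168356918620927554961222142/ 12319106591685065096545926128005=-0.00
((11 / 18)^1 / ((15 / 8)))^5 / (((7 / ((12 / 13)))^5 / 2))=337748426752 / 1151514816750309375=0.00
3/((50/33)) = 99/50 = 1.98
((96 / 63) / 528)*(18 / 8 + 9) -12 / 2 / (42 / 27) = -589 / 154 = -3.82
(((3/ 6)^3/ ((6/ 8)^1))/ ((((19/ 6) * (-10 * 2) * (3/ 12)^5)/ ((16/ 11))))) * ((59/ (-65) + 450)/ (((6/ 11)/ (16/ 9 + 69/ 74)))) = -567940096/ 64935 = -8746.29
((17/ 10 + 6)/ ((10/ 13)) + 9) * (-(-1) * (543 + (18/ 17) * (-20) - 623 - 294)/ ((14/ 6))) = -19156377/ 5950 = -3219.56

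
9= 9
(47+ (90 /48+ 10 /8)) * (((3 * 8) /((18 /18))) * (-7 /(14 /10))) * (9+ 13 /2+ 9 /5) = -208119 /2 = -104059.50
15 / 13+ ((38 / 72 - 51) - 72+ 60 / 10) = -53969 / 468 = -115.32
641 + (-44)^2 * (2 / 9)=9641 / 9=1071.22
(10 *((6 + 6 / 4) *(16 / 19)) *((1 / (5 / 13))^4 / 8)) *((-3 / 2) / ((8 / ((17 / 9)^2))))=-8254129 / 34200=-241.35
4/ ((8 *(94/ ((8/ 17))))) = 2/ 799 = 0.00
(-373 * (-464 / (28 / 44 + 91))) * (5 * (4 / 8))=594935 / 126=4721.71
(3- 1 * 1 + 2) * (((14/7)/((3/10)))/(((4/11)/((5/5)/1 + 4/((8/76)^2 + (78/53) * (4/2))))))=1829575/10599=172.62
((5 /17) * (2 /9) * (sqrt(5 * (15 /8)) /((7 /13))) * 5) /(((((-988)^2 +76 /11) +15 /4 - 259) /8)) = 286000 * sqrt(6) /45988107039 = 0.00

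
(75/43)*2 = 150/43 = 3.49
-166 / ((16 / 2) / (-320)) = 6640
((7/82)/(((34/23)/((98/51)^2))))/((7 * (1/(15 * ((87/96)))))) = 8007335/19337568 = 0.41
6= 6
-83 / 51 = -1.63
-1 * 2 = -2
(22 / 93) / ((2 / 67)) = 737 / 93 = 7.92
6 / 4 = 3 / 2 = 1.50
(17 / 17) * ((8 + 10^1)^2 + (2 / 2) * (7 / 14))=649 / 2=324.50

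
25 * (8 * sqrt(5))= 447.21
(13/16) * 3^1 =2.44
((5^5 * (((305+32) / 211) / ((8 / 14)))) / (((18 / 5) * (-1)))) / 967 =-2.51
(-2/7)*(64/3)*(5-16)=1408/21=67.05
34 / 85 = 2 / 5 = 0.40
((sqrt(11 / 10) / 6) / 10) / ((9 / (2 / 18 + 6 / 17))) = 71 *sqrt(110) / 826200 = 0.00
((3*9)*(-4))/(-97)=108/97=1.11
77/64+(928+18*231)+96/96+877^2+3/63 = 1040547985/1344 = 774217.25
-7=-7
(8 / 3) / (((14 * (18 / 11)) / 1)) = 22 / 189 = 0.12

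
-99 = -99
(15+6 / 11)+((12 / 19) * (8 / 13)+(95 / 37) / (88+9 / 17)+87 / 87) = 513290961 / 30259229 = 16.96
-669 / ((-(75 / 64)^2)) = 913408 / 1875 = 487.15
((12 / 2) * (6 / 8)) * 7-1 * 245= -427 / 2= -213.50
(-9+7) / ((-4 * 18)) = 1 / 36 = 0.03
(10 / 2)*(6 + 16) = 110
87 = 87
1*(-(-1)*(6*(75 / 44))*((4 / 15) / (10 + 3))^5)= 512 / 13784252625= 0.00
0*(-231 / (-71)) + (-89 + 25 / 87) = -7718 / 87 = -88.71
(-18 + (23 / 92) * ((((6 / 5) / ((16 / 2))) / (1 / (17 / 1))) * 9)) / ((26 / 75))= -35.37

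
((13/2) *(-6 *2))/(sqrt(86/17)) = -39 *sqrt(1462)/43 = -34.68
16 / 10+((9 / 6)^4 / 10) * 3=499 / 160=3.12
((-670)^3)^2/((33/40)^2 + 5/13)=1881534349115200000000/22157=84918280864521370.22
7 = 7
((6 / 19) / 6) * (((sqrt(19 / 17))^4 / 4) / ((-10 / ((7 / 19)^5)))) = -16807 / 1506510760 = -0.00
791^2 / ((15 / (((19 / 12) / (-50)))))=-11887939 / 9000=-1320.88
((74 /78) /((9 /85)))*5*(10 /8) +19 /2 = 91963 /1404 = 65.50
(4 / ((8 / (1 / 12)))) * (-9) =-3 / 8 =-0.38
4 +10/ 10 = 5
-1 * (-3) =3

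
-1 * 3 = -3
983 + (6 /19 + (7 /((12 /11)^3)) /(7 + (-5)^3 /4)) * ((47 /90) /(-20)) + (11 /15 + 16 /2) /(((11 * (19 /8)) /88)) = 1450909093873 /1433116800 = 1012.42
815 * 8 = 6520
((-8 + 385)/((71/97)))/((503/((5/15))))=36569/107139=0.34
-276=-276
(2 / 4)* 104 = 52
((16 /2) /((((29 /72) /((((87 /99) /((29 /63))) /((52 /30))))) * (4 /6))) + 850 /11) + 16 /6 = 1402766 /12441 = 112.75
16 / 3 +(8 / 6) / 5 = 28 / 5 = 5.60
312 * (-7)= -2184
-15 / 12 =-5 / 4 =-1.25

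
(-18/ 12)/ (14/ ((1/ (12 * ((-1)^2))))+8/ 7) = -21/ 2368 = -0.01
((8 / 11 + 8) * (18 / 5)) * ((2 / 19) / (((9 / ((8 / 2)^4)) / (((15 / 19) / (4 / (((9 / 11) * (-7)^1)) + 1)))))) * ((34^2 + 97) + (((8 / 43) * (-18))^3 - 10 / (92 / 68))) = 41044218315964416 / 137970643789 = 297485.15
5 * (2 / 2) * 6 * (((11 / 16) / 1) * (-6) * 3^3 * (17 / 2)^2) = -3862485 / 16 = -241405.31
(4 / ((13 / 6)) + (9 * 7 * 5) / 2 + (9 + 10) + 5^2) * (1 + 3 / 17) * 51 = 12200.77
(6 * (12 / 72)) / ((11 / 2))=2 / 11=0.18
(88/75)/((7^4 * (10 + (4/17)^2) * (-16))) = -3179/1046595900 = -0.00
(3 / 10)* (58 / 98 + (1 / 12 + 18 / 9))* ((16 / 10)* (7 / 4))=1573 / 700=2.25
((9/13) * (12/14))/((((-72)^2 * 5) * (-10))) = -1/436800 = -0.00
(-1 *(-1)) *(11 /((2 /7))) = 77 /2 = 38.50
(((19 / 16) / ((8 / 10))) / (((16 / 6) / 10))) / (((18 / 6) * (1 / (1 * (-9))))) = -4275 / 256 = -16.70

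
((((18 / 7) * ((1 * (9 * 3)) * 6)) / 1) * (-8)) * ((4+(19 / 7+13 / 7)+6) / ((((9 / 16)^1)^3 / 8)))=-106954752 / 49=-2182750.04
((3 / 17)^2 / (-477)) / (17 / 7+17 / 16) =-112 / 5988947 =-0.00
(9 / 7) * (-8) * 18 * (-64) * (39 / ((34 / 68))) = 6469632 / 7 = 924233.14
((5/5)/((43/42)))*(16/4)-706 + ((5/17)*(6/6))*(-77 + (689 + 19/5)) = -380833/731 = -520.98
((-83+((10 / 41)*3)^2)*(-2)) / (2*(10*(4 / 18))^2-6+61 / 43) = 965647818 / 31002683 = 31.15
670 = 670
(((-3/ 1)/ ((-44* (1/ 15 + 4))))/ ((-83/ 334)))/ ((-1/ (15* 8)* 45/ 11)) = 10020/ 5063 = 1.98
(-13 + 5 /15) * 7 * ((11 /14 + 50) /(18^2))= -1501 /108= -13.90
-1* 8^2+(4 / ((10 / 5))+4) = -58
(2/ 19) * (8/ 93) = 16/ 1767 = 0.01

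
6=6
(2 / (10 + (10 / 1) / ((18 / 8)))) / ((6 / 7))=21 / 130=0.16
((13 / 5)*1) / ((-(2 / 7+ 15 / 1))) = -91 / 535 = -0.17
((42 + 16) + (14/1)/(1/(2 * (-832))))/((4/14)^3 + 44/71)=-31439723/870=-36137.61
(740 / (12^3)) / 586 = 185 / 253152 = 0.00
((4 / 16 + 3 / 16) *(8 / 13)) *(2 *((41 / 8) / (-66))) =-287 / 6864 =-0.04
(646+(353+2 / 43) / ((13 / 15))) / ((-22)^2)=2.18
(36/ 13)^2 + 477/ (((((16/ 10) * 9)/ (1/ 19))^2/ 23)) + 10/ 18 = 98052737/ 11713728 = 8.37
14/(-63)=-2/9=-0.22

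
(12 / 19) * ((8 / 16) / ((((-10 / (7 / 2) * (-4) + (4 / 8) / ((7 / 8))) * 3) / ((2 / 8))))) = 1 / 456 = 0.00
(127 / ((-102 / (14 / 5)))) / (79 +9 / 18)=-0.04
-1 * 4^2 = -16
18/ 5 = 3.60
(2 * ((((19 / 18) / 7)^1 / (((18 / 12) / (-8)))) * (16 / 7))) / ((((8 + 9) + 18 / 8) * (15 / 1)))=-19456 / 1528065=-0.01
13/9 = 1.44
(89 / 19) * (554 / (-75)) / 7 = -49306 / 9975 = -4.94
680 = 680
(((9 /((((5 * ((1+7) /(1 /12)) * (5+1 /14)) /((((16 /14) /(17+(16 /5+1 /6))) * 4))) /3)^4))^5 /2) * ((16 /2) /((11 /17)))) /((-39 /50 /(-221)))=4361582100431663133561874022400 /6128918755168710032416790503256488552335334958124357084778125305512982247242327279633511819611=0.00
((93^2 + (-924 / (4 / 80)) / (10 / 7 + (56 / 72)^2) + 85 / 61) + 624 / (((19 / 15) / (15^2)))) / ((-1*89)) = -147536864878 / 118933103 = -1240.50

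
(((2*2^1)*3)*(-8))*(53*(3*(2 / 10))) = -15264 / 5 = -3052.80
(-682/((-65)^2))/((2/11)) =-3751/4225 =-0.89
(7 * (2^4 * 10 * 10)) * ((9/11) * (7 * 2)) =1411200/11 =128290.91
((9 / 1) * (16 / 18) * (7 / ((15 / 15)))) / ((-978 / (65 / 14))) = -130 / 489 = -0.27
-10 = -10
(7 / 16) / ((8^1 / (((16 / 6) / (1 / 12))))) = 7 / 4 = 1.75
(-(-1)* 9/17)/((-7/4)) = -36/119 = -0.30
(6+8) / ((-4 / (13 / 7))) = -13 / 2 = -6.50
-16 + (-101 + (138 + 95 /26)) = 641 /26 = 24.65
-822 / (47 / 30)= -24660 / 47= -524.68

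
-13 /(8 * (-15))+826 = 99133 /120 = 826.11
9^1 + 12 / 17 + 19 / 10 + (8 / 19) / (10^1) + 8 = 63463 / 3230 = 19.65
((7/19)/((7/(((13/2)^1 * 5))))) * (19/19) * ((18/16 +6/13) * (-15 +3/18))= -24475/608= -40.25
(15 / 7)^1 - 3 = -6 / 7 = -0.86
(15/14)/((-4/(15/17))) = -225/952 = -0.24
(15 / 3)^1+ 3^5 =248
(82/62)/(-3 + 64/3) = 123/1705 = 0.07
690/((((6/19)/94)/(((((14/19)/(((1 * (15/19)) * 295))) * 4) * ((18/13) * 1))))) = 13802208/3835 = 3599.01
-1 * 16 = -16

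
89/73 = 1.22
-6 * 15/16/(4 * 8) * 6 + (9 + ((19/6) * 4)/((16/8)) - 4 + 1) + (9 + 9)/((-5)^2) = 115187/9600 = 12.00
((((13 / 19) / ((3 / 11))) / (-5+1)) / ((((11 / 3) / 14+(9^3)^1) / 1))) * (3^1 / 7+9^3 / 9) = -2145 / 30629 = -0.07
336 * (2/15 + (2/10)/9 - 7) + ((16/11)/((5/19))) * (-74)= -446944/165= -2708.75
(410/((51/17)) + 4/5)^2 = 4251844/225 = 18897.08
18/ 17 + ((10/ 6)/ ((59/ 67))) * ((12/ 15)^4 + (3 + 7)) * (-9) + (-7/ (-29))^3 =-538911264403/ 3057770875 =-176.24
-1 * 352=-352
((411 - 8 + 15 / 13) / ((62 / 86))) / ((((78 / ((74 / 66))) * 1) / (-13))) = -4179557 / 39897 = -104.76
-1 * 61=-61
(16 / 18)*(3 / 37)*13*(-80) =-8320 / 111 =-74.95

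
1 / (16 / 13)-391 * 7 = -43779 / 16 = -2736.19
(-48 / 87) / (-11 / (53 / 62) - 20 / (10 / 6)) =424 / 19111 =0.02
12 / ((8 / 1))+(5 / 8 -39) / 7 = -3.98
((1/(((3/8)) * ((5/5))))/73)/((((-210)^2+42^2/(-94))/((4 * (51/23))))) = 0.00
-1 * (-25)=25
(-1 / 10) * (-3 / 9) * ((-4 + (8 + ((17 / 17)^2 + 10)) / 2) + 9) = 0.48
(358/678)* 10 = 1790/339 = 5.28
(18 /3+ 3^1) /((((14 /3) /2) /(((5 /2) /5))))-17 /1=-211 /14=-15.07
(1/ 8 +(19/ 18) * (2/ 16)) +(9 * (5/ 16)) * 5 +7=1535/ 72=21.32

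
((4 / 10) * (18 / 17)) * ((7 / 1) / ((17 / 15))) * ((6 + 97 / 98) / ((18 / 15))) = 15.24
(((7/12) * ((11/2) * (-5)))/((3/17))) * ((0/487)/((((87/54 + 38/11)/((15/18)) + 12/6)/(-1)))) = 0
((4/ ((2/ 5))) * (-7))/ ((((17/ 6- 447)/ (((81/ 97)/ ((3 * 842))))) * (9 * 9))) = 14/ 21766121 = 0.00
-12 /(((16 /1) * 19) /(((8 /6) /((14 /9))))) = -9 /266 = -0.03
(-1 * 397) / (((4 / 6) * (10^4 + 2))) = -397 / 6668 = -0.06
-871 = -871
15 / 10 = 3 / 2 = 1.50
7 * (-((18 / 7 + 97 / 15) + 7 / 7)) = -1054 / 15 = -70.27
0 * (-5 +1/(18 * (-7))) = 0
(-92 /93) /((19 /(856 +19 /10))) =-394634 /8835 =-44.67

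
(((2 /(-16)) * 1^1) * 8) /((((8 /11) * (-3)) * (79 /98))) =539 /948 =0.57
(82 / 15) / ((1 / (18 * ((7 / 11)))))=3444 / 55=62.62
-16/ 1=-16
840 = 840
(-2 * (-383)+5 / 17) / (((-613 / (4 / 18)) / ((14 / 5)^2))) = -5106584 / 2344725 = -2.18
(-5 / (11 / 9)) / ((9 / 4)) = -20 / 11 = -1.82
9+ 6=15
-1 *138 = -138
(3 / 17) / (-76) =-0.00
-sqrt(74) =-8.60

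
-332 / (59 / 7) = -2324 / 59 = -39.39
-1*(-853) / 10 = 853 / 10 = 85.30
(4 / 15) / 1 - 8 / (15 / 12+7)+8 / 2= 544 / 165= 3.30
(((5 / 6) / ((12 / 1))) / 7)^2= 25 / 254016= 0.00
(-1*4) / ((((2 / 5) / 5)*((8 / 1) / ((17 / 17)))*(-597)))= 25 / 2388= 0.01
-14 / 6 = -7 / 3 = -2.33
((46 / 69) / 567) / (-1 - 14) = -2 / 25515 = -0.00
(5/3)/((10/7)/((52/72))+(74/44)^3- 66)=-968968/34455495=-0.03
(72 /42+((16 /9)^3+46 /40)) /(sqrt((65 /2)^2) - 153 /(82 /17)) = 35496529 /3265920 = 10.87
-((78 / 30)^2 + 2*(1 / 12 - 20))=4961 / 150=33.07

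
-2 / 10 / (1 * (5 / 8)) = -8 / 25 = -0.32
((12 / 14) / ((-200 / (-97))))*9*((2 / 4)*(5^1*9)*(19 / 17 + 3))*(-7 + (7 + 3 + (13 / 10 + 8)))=2899233 / 680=4263.58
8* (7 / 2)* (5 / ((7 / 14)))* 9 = 2520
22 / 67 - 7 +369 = 24276 / 67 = 362.33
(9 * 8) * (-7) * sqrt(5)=-504 * sqrt(5)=-1126.98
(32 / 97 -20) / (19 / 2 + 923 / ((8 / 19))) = -0.01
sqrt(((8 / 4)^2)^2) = 4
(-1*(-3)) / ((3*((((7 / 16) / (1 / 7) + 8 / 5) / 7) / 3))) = 1680 / 373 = 4.50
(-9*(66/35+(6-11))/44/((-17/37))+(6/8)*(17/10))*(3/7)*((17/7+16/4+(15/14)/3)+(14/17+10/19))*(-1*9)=1159184601/331480688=3.50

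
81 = 81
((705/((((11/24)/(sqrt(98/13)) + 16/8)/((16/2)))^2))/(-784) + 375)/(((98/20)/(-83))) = -15034771849973250/2463433838089 - 2847367987200 *sqrt(26)/351919119727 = -6144.43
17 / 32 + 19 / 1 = 625 / 32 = 19.53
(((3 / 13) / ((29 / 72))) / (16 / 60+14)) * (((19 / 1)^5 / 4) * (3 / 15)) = 200564019 / 40339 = 4971.96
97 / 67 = 1.45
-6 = -6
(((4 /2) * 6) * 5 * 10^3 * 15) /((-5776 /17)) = -956250 /361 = -2648.89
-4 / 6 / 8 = -1 / 12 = -0.08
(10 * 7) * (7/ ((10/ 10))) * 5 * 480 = 1176000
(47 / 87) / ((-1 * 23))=-47 / 2001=-0.02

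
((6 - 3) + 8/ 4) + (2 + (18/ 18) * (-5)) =2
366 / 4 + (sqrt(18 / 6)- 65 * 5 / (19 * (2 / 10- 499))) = sqrt(3) + 2168722 / 23693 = 93.27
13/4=3.25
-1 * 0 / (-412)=0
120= 120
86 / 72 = 43 / 36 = 1.19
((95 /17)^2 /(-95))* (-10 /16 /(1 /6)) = 1425 /1156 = 1.23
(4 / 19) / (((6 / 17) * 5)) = 34 / 285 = 0.12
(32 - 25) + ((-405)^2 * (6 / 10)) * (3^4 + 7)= 8660527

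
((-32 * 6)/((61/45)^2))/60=-6480/3721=-1.74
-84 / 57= -1.47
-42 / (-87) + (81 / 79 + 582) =1336817 / 2291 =583.51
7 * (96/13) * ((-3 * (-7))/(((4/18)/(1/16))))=3969/13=305.31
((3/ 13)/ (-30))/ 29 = -0.00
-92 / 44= -23 / 11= -2.09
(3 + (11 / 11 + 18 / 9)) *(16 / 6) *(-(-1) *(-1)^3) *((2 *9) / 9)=-32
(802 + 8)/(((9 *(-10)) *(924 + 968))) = -9/1892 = -0.00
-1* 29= -29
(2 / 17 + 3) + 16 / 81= 4565 / 1377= 3.32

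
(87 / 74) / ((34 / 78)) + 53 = 70067 / 1258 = 55.70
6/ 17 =0.35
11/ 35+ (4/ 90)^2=4483/ 14175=0.32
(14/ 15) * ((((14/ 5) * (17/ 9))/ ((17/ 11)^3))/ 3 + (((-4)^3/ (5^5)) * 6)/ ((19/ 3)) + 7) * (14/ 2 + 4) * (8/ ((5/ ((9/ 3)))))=4257067053008/ 11582578125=367.54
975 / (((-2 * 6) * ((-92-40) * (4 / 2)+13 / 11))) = 3575 / 11564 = 0.31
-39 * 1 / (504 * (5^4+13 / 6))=-13 / 105364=-0.00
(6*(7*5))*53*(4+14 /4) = 83475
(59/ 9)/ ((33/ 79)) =4661/ 297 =15.69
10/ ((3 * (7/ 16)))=160/ 21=7.62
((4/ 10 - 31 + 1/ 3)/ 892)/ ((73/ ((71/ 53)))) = -16117/ 25883610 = -0.00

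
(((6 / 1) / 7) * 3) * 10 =25.71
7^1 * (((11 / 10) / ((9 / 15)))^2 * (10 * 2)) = 4235 / 9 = 470.56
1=1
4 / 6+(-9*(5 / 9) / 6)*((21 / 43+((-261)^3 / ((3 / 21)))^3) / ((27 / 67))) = 4628291439843801061220530604 / 1161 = 3986469801760379897692102.00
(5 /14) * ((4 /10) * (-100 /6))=-50 /21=-2.38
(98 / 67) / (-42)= -7 / 201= -0.03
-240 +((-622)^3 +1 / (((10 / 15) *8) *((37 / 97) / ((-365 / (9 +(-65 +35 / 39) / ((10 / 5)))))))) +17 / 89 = -11398375971237255 / 47366512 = -240642080.03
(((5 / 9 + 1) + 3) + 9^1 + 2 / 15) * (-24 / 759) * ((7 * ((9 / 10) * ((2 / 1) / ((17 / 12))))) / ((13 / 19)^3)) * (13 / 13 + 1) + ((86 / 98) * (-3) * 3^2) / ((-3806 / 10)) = -48012771111297 / 2002542266725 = -23.98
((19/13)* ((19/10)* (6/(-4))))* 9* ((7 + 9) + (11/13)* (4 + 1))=-2563461/3380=-758.42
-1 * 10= -10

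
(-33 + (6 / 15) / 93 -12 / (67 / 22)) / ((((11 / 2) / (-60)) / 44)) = 36823712 / 2077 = 17729.28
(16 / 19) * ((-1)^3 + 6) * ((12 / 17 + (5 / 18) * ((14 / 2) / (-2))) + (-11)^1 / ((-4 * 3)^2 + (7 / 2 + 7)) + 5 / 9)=30540 / 33269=0.92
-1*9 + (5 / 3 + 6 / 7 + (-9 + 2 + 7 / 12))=-12.89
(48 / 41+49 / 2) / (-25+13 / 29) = -1.05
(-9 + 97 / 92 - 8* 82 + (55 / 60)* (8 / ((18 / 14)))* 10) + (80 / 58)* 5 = -43222469 / 72036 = -600.01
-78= -78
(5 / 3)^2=25 / 9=2.78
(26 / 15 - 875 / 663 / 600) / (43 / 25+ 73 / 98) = 33743605 / 48046284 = 0.70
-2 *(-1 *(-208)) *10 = -4160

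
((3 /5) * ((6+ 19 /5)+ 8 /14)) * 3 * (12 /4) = 9801 /175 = 56.01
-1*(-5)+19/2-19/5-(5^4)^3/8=-1220702697/40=-30517567.42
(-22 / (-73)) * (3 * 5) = 330 / 73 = 4.52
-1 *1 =-1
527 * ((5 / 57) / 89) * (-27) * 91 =-2158065 / 1691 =-1276.21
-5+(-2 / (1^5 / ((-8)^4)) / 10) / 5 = -168.84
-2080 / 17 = -122.35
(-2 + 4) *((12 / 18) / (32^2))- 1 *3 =-2303 / 768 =-3.00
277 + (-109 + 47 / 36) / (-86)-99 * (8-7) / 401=345142565 / 1241496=278.01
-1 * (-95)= 95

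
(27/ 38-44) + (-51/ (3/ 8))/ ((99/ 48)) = -136973/ 1254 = -109.23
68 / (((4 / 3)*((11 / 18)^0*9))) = 17 / 3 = 5.67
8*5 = 40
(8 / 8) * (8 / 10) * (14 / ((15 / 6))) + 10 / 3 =586 / 75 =7.81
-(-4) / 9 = 0.44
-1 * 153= -153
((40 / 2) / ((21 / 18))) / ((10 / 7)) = 12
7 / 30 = 0.23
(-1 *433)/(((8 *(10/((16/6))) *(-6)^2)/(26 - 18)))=-433/135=-3.21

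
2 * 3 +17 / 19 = 131 / 19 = 6.89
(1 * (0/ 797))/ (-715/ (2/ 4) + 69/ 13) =0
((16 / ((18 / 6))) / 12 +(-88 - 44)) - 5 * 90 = -5234 / 9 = -581.56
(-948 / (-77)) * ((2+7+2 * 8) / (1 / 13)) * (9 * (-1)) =-2772900 / 77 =-36011.69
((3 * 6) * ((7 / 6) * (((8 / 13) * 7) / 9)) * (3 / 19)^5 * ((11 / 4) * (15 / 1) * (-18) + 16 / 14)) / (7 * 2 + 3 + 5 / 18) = -423712296 / 10010868257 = -0.04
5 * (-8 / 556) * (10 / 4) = -25 / 139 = -0.18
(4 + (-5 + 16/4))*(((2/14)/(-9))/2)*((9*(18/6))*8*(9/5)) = -9.26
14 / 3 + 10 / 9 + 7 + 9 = 196 / 9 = 21.78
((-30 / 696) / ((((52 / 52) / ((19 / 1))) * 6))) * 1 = -95 / 696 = -0.14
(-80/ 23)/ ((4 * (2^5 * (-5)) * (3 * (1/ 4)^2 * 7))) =0.00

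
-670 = -670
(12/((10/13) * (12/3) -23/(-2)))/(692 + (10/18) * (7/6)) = 16848/14175737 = 0.00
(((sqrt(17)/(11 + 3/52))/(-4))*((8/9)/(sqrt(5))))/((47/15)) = -104*sqrt(85)/81075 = -0.01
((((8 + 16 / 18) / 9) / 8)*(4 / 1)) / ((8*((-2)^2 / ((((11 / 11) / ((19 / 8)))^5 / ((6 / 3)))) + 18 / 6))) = 20480 / 201559347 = 0.00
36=36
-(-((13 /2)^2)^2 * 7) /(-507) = -1183 /48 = -24.65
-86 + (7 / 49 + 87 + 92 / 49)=148 / 49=3.02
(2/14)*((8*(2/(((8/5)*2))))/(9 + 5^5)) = 5/21938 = 0.00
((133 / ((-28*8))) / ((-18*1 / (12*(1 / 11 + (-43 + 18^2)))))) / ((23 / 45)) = 220305 / 1012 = 217.69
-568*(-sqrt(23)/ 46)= 284*sqrt(23)/ 23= 59.22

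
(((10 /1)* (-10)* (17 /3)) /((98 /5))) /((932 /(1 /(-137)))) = 2125 /9384774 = 0.00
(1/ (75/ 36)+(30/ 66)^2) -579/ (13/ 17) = -29748074/ 39325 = -756.47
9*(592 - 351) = 2169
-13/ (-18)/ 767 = 0.00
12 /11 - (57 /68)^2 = 19749 /50864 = 0.39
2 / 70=1 / 35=0.03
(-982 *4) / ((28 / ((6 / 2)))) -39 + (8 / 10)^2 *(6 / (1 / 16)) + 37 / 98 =-975197 / 2450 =-398.04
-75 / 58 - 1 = -133 / 58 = -2.29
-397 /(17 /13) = -5161 /17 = -303.59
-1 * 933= -933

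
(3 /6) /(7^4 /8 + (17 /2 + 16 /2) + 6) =4 /2581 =0.00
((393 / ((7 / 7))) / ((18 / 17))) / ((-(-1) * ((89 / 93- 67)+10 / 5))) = -69037 / 11912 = -5.80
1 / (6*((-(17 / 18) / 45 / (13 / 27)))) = -65 / 17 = -3.82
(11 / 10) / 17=11 / 170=0.06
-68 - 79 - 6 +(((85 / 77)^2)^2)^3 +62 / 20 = -63693975323061690696827329 / 434398885219635836479210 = -146.63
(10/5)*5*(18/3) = 60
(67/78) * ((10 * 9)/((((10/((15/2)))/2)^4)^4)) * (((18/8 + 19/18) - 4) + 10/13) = 168240934575/44302336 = 3797.56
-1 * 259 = -259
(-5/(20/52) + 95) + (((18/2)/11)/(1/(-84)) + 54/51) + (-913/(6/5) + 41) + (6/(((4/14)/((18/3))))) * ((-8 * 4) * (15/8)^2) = -16695923/1122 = -14880.50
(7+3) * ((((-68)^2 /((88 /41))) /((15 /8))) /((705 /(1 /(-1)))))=-379168 /23265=-16.30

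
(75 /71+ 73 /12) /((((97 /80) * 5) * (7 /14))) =48664 /20661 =2.36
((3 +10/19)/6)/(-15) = -67/1710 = -0.04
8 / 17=0.47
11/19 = 0.58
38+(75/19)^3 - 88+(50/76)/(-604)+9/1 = 169903423/8285672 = 20.51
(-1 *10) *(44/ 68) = -110/ 17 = -6.47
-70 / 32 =-35 / 16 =-2.19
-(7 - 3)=-4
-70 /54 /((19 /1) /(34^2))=-40460 /513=-78.87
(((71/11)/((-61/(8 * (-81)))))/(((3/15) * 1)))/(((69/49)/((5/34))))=35.80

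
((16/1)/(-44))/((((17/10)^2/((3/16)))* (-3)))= 25/3179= 0.01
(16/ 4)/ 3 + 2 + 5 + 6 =43/ 3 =14.33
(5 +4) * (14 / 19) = 126 / 19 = 6.63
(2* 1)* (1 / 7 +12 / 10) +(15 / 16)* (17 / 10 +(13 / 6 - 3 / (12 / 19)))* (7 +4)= -14389 / 2240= -6.42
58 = 58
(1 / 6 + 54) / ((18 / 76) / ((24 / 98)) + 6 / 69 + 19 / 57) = 568100 / 14551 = 39.04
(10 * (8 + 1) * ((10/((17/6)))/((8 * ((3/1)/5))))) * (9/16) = 10125/272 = 37.22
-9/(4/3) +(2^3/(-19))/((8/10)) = -553/76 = -7.28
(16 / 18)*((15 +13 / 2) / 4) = 43 / 9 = 4.78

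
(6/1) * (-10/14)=-30/7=-4.29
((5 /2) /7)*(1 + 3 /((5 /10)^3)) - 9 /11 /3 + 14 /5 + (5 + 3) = 14981 /770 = 19.46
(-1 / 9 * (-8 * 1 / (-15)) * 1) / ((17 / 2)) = -16 / 2295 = -0.01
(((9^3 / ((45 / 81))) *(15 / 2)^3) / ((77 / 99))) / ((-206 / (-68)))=677587275 / 2884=234947.04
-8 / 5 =-1.60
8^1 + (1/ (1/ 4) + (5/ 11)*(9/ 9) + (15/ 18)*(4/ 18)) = 12.64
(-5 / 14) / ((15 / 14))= -1 / 3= -0.33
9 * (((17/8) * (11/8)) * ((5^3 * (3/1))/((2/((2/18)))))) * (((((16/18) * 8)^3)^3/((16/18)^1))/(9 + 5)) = 205608674394112000/100442349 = 2047031719.60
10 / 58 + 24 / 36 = 0.84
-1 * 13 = -13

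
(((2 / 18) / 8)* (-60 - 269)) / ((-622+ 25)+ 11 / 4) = 0.01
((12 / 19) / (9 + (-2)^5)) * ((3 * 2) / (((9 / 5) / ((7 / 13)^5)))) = -672280 / 162255041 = -0.00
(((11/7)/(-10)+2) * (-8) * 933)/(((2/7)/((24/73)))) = -5777136/365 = -15827.77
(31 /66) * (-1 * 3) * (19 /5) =-589 /110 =-5.35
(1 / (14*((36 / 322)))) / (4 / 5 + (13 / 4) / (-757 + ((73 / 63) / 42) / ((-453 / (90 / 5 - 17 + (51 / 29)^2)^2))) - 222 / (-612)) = 0.55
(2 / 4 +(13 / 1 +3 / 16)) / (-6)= -73 / 32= -2.28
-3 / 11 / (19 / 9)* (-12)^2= -3888 / 209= -18.60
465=465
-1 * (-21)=21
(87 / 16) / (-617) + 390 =3849993 / 9872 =389.99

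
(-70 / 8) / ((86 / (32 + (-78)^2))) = -53515 / 86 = -622.27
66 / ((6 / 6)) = 66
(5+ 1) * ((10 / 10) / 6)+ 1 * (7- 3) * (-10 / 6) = -17 / 3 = -5.67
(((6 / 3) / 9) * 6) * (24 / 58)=0.55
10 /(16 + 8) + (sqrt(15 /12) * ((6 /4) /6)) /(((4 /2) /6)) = 1.26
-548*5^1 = -2740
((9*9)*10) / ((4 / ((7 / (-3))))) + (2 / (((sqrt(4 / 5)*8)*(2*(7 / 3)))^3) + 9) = -927 / 2 + 135*sqrt(5) / 5619712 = -463.50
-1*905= -905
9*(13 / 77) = 117 / 77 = 1.52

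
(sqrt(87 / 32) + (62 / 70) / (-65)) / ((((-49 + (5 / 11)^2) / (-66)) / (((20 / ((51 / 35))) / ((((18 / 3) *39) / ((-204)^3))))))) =190790864 / 20787 - 134630650 *sqrt(174) / 1599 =-1101453.42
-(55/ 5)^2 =-121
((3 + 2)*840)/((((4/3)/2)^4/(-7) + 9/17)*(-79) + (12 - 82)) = -40483800/1056379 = -38.32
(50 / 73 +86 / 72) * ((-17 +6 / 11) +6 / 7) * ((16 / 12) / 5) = -539249 / 68985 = -7.82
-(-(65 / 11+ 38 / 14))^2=-440896 / 5929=-74.36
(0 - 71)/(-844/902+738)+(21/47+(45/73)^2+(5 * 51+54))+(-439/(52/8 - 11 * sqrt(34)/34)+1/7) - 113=26970212339220019/219051557547648 - 9658 * sqrt(34)/2631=101.72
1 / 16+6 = 97 / 16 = 6.06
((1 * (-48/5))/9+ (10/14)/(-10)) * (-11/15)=2629/3150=0.83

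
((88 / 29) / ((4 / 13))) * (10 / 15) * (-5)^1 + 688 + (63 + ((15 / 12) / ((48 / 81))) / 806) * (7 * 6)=7407657461 / 2243904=3301.24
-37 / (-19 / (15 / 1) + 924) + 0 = -555 / 13841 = -0.04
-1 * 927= -927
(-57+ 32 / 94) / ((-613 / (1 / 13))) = 2663 / 374543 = 0.01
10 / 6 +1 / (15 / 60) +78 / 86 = 848 / 129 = 6.57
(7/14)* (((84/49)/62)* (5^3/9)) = 125/651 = 0.19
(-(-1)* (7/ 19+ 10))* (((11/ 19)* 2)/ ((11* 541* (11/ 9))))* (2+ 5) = 24822/ 2148311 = 0.01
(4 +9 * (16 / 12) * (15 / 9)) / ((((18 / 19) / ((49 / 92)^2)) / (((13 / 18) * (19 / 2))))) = 11267893 / 228528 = 49.31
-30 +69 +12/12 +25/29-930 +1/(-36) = -928289/1044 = -889.17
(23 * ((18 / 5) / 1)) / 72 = 23 / 20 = 1.15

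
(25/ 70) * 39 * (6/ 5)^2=702/ 35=20.06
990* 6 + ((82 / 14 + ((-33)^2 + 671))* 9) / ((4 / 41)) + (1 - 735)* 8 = 4563113 / 28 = 162968.32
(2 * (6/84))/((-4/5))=-5/28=-0.18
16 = 16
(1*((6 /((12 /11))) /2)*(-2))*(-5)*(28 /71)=770 /71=10.85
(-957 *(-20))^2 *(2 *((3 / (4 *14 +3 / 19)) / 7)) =3796610400 / 679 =5591473.34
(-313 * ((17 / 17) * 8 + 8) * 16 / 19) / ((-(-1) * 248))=-10016 / 589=-17.01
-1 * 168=-168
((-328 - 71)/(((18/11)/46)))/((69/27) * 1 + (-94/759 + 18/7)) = -178777137/79745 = -2241.86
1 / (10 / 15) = 3 / 2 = 1.50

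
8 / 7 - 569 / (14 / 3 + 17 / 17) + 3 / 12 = -47133 / 476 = -99.02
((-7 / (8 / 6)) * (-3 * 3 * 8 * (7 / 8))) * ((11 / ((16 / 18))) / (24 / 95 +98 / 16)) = 12442815 / 19388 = 641.78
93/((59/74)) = 6882/59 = 116.64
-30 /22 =-1.36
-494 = -494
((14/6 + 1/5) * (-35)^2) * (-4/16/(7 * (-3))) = 665/18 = 36.94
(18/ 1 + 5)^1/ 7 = 23/ 7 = 3.29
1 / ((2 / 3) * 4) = 3 / 8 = 0.38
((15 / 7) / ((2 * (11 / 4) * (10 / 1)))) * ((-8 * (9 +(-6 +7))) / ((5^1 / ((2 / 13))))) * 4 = -384 / 1001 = -0.38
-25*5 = -125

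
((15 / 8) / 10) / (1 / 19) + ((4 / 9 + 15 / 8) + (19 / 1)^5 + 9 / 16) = 22284949 / 9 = 2476105.44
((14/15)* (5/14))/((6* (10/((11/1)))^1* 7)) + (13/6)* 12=32771/1260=26.01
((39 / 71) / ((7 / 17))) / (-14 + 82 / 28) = -1326 / 11005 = -0.12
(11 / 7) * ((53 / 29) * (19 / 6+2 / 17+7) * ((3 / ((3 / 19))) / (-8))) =-11619773 / 165648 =-70.15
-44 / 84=-11 / 21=-0.52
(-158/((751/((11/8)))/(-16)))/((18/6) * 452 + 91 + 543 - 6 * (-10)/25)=8690/3740731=0.00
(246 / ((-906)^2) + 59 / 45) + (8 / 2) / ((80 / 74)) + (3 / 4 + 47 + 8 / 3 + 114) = 695363327 / 4104180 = 169.43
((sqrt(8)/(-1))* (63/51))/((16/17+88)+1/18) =-756* sqrt(2)/27233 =-0.04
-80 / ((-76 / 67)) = 1340 / 19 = 70.53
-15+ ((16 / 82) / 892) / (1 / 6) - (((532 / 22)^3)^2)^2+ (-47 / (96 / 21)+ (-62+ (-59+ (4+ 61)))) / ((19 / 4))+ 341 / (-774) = -67487433463487310760999742222210458153 / 1687934129739134698872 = -39982267242808400.91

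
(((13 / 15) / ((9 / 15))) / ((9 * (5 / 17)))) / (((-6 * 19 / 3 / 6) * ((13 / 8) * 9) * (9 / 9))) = -136 / 23085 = -0.01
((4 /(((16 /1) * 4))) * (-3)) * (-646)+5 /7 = 6823 /56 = 121.84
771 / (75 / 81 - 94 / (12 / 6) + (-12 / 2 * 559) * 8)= -20817 / 725708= -0.03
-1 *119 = -119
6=6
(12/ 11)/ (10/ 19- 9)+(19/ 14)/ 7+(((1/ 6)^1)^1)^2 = 41467/ 446292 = 0.09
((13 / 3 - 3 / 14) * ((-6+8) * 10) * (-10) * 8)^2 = 19154560000 / 441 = 43434376.42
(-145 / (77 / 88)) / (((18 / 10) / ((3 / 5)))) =-1160 / 21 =-55.24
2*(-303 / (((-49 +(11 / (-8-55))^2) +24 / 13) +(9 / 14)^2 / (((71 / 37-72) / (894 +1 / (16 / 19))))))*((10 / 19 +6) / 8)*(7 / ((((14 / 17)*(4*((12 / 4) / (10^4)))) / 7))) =3987925017869520000 / 8525314939529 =467774.51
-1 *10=-10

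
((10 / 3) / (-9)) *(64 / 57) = -640 / 1539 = -0.42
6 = 6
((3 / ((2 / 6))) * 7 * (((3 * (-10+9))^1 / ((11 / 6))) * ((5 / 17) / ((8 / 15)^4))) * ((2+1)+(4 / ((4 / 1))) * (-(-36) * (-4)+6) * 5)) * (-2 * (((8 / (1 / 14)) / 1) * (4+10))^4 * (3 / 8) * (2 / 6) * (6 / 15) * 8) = -232819367253822720000 / 187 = -1245023354298517219.25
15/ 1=15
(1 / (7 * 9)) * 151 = 151 / 63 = 2.40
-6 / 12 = -1 / 2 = -0.50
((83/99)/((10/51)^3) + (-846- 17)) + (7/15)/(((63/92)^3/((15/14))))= -2063521640161/2750517000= -750.23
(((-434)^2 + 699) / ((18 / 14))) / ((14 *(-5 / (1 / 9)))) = -37811 / 162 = -233.40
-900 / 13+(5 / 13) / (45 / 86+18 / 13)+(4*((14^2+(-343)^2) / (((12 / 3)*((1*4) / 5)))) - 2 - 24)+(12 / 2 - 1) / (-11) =147210.77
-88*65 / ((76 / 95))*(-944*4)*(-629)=-16981993600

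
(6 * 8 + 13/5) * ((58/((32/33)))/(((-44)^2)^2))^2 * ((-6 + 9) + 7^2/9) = 367517/3377484267520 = 0.00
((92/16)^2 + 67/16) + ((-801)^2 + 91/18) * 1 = 23099159/36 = 641643.31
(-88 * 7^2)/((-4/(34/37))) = 36652/37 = 990.59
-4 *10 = -40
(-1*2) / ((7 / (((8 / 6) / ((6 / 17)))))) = -68 / 63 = -1.08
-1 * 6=-6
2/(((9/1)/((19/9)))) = 38/81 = 0.47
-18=-18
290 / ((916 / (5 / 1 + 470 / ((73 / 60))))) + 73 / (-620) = 1282776409 / 10364540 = 123.77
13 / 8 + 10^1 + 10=173 / 8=21.62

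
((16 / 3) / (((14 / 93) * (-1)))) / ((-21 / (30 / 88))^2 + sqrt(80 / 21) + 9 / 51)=-509955660600 / 54621079927549 + 179180000 * sqrt(105) / 382347559492843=-0.01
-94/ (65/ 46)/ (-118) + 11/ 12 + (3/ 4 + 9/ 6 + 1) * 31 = 1176161/ 11505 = 102.23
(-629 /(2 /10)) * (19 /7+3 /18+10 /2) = -1040995 /42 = -24785.60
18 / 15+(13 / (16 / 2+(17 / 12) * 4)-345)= -70284 / 205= -342.85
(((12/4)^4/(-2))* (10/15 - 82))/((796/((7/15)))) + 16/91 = 381553/181090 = 2.11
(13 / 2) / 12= 13 / 24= 0.54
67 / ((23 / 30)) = 87.39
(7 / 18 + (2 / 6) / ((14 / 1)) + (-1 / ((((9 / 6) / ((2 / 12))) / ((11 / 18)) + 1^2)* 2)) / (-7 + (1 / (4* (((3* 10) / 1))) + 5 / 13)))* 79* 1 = 336837514 / 10212363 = 32.98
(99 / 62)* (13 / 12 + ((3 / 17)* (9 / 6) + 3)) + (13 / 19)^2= 11279335 / 1521976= 7.41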